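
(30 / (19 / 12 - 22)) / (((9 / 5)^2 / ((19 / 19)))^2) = -5000 / 35721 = -0.14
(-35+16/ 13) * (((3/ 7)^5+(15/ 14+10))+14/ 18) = -1575600413/ 3932838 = -400.63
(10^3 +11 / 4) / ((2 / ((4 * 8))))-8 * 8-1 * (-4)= 15984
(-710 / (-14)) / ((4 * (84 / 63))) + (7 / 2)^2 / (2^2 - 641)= 13817 / 1456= 9.49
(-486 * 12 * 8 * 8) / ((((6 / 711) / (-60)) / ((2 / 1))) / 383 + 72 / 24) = -2032805652480 / 16338779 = -124416.01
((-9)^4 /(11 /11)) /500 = 6561 /500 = 13.12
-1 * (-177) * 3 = 531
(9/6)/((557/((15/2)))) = 0.02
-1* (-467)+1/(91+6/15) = 213424/457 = 467.01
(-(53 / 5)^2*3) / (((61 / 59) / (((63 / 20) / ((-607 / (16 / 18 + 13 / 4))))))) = 518572299 / 74054000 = 7.00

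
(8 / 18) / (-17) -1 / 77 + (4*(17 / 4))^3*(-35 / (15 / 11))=-1485588488 / 11781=-126100.37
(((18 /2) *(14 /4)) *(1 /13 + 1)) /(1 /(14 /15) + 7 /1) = 4.20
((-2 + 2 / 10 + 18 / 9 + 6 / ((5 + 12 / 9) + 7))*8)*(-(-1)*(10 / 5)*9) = 468 / 5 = 93.60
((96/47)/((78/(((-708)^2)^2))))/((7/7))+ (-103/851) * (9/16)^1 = 54739718051093379/8319376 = 6579786518.98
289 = 289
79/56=1.41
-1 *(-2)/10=1/5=0.20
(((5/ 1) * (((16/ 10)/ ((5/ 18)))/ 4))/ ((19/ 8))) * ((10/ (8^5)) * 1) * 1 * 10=45/ 4864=0.01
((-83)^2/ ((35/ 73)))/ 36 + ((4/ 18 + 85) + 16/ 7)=613157/ 1260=486.63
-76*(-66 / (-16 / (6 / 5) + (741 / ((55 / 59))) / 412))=-340987680 / 775243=-439.85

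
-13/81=-0.16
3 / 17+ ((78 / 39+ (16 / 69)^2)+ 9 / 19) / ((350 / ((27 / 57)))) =204404177 / 1136265550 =0.18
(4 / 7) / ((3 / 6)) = 8 / 7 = 1.14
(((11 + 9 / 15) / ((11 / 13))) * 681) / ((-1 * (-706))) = 256737 / 19415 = 13.22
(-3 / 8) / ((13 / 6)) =-9 / 52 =-0.17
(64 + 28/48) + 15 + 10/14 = 80.30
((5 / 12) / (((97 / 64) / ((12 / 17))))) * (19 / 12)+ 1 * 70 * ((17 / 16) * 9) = 26503345 / 39576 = 669.68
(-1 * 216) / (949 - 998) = 216 / 49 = 4.41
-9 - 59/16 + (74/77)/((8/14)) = -1937/176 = -11.01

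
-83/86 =-0.97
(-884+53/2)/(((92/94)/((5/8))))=-403025/736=-547.59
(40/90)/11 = 4/99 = 0.04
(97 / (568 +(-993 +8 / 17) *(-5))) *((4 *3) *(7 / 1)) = 138516 / 94021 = 1.47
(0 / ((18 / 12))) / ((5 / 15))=0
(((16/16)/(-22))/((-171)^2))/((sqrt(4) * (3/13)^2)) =-169/11579436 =-0.00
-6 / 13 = -0.46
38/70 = 19/35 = 0.54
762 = 762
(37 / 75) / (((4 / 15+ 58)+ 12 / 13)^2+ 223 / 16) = 300144 / 2139963799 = 0.00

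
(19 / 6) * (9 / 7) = 57 / 14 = 4.07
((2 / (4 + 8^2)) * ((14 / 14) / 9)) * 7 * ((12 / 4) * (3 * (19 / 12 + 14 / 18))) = 35 / 72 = 0.49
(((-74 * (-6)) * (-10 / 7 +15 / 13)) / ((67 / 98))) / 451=-155400 / 392821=-0.40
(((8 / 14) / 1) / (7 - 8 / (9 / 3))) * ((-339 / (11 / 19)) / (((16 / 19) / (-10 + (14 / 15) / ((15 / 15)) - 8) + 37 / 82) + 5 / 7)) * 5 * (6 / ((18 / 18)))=-9633674880 / 4641923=-2075.36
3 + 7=10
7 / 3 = 2.33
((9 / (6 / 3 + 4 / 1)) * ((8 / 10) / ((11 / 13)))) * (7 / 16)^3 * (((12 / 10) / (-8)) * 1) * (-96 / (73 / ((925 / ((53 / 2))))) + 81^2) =-1011578465079 / 8716083200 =-116.06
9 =9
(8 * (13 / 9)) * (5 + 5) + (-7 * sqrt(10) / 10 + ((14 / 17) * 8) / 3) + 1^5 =18169 / 153 - 7 * sqrt(10) / 10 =116.54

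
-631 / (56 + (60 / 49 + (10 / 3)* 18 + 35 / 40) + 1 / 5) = -1236760 / 231867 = -5.33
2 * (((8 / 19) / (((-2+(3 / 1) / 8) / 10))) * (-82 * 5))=524800 / 247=2124.70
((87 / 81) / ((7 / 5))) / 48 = 145 / 9072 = 0.02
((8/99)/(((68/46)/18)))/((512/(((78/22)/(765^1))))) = 299/33570240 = 0.00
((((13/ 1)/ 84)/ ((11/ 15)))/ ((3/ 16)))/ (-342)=-130/ 39501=-0.00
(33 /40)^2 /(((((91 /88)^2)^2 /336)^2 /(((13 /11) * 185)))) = 474242855170555772928 /36911501382665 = 12848105.26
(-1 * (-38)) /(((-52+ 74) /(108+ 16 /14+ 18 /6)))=14915 /77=193.70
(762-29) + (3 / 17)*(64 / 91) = 1134143 / 1547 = 733.12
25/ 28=0.89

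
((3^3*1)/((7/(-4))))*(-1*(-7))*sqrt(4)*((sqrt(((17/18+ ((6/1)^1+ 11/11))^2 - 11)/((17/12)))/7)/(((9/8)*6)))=-32*sqrt(861135)/1071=-27.73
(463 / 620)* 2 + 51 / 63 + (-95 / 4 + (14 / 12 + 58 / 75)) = -1269901 / 65100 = -19.51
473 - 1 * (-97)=570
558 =558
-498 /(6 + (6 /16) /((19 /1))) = -25232 /305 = -82.73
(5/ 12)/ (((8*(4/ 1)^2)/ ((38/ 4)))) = 95/ 3072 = 0.03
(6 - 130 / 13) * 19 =-76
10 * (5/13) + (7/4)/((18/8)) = 541/117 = 4.62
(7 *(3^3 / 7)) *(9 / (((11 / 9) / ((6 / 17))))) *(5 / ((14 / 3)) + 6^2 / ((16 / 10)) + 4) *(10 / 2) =12662730 / 1309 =9673.59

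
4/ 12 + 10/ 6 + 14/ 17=48/ 17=2.82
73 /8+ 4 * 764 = 24521 /8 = 3065.12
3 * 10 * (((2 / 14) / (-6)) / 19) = -5 / 133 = -0.04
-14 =-14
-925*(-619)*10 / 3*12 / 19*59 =1351277000 / 19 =71119842.11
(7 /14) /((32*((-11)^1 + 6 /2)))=-1 /512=-0.00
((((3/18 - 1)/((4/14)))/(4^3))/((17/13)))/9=-0.00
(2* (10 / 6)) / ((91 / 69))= 230 / 91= 2.53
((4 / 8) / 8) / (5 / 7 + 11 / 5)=35 / 1632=0.02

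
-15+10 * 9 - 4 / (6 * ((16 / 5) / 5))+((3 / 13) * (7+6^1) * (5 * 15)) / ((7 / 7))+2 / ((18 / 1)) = 299.07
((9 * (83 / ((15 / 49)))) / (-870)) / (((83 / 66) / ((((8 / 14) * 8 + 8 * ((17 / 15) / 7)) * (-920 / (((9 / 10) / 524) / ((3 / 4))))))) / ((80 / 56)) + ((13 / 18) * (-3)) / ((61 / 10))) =69462391181568 / 8796426594101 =7.90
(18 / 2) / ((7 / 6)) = 54 / 7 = 7.71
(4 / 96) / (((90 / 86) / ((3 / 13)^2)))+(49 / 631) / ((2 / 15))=7480033 / 12796680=0.58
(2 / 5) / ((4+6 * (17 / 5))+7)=2 / 157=0.01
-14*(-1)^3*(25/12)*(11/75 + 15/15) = 301/9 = 33.44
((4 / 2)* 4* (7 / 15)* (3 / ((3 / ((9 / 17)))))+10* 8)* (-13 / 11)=-90584 / 935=-96.88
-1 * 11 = -11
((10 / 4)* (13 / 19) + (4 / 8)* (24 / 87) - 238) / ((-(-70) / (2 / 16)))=-37177 / 88160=-0.42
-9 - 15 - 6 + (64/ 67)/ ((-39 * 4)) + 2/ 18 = -234347/ 7839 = -29.90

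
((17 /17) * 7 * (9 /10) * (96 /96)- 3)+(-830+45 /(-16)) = -66361 /80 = -829.51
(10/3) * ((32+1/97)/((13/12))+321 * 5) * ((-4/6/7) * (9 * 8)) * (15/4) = -1236699000/8827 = -140104.11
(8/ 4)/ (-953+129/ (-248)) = -496/ 236473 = -0.00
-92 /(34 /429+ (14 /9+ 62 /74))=-4380948 /117745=-37.21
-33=-33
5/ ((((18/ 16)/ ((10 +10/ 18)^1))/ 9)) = 3800/ 9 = 422.22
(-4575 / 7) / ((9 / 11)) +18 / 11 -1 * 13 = -187150 / 231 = -810.17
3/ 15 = 1/ 5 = 0.20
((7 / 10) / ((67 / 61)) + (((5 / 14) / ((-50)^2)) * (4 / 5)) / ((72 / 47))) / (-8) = -26904149 / 337680000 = -0.08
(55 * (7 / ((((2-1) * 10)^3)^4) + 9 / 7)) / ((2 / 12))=297000000001617 / 700000000000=424.29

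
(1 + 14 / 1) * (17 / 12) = 21.25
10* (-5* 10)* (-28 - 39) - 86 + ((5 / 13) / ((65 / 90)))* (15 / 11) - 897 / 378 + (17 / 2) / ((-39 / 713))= 3894954886 / 117117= 33256.96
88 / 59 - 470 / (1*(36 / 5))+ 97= 33.21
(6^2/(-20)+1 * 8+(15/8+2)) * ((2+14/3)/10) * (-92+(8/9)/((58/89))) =-2383342/3915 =-608.77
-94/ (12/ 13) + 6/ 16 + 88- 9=-539/ 24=-22.46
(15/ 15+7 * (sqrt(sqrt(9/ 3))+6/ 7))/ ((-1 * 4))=-7 * 3^(1/ 4)/ 4 -7/ 4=-4.05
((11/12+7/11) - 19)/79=-2303/10428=-0.22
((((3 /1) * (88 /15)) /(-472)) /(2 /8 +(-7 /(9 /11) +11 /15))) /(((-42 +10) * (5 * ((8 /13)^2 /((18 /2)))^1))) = -150579 /205867520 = -0.00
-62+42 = -20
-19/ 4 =-4.75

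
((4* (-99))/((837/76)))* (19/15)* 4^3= -4066304/1395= -2914.91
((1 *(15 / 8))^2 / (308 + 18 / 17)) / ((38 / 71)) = 3825 / 179968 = 0.02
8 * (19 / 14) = 10.86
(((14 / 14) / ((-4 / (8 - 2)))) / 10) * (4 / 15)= -1 / 25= -0.04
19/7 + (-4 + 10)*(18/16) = 265/28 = 9.46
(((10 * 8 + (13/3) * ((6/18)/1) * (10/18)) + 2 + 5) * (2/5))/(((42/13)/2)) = 26416/1215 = 21.74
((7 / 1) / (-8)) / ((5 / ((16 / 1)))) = -14 / 5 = -2.80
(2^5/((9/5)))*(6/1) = 320/3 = 106.67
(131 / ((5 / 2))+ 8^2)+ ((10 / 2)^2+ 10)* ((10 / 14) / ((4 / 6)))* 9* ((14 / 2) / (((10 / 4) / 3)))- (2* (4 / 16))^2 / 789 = 46573087 / 15780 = 2951.40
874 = 874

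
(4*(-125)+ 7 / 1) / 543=-493 / 543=-0.91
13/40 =0.32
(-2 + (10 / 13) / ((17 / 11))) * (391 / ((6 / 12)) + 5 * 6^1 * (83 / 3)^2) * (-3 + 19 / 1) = -378405632 / 663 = -570747.56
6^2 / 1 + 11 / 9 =37.22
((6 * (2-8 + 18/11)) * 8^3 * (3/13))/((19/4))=-1769472/2717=-651.26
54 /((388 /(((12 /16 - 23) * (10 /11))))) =-12015 /4268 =-2.82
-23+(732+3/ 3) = 710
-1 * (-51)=51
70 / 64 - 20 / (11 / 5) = -2815 / 352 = -8.00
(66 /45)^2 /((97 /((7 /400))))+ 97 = 211703347 /2182500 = 97.00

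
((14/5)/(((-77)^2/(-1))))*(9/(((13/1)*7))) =-18/385385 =-0.00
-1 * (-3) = 3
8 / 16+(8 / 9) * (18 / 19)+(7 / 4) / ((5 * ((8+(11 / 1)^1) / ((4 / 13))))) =3329 / 2470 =1.35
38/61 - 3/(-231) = 2987/4697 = 0.64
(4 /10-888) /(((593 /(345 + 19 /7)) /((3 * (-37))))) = 171290316 /2965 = 57770.76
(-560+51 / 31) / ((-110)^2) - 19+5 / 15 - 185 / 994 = -10569681169 / 559274100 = -18.90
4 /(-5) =-4 /5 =-0.80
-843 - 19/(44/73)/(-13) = -480809/572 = -840.58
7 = 7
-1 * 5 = -5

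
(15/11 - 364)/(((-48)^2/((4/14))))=-3989/88704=-0.04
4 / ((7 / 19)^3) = 27436 / 343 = 79.99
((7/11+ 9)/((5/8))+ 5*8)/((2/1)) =27.71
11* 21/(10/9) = 207.90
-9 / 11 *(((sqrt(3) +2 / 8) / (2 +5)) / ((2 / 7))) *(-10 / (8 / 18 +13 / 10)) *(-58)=-234900 *sqrt(3) / 1727 -58725 / 1727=-269.59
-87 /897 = -0.10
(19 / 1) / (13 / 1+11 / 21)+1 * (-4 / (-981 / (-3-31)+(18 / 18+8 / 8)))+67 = 68.28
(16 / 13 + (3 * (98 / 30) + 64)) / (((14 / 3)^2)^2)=395037 / 2497040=0.16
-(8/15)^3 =-512/3375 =-0.15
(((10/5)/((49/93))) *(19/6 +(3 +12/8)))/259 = 1426/12691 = 0.11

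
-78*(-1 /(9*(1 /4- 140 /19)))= -1976 /1623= -1.22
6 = 6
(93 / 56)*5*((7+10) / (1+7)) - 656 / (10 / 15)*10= -4400415 / 448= -9822.35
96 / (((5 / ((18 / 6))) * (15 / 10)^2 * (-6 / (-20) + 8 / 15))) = 768 / 25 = 30.72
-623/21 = -89/3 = -29.67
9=9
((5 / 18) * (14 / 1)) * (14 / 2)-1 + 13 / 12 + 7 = 1235 / 36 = 34.31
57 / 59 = 0.97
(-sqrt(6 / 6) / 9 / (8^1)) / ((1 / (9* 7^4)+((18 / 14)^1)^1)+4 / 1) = -2401 / 913760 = -0.00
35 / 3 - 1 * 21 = -28 / 3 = -9.33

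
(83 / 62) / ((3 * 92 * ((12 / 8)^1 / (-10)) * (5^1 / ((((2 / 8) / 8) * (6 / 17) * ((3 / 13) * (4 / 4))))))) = -83 / 5042336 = -0.00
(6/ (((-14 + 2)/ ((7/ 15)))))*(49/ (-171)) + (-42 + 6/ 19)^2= 169367797/ 97470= 1737.64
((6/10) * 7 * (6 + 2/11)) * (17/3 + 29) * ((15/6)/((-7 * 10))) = -1768/55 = -32.15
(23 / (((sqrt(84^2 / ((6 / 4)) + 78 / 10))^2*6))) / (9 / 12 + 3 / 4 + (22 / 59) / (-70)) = 237475 / 436289121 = 0.00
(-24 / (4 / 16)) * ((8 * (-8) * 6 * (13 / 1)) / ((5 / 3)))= 287539.20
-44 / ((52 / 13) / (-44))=484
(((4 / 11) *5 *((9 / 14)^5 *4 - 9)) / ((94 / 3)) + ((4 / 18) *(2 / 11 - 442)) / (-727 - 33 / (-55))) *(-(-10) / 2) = -14264690625 / 7889810852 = -1.81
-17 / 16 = -1.06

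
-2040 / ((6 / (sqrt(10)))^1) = -340 * sqrt(10) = -1075.17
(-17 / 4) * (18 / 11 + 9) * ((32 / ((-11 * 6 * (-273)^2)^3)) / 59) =17 / 82523290576984278021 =0.00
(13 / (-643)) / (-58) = 13 / 37294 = 0.00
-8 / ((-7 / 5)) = 40 / 7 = 5.71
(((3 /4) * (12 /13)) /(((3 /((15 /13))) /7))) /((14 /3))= 135 /338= 0.40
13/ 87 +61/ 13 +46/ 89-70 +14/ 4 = -12308867/ 201318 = -61.14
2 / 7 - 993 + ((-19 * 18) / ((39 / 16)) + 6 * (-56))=-133681 / 91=-1469.02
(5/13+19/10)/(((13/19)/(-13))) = -5643/130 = -43.41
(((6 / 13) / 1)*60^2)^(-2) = 169 / 466560000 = 0.00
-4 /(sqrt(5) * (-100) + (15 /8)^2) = 2304 /8189975 + 65536 * sqrt(5) /8189975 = 0.02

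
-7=-7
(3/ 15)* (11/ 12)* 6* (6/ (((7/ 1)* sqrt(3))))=0.54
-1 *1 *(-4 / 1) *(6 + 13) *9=684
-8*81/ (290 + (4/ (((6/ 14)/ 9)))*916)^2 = -162/ 1491272689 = -0.00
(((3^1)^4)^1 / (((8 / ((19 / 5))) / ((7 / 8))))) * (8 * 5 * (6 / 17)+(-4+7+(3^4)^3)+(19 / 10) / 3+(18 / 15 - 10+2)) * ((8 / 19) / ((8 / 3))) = 30735992133 / 10880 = 2824999.28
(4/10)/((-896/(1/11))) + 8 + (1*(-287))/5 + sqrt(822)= -1217217/24640 + sqrt(822)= -20.73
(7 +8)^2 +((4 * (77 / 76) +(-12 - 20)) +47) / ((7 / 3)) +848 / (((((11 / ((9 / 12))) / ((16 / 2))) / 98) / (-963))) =-63862922175 / 1463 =-43652031.56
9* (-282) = -2538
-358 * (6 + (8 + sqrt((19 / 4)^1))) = -5012 - 179 * sqrt(19) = -5792.24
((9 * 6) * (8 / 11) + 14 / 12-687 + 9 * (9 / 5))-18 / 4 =-104752 / 165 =-634.86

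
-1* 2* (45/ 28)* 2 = -45/ 7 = -6.43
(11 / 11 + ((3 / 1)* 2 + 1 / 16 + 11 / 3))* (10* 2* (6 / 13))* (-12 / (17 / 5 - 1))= -12875 / 26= -495.19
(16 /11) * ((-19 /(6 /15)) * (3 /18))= -380 /33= -11.52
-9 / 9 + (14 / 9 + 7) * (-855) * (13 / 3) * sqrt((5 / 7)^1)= -26790.98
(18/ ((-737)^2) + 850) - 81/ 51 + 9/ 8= 849.54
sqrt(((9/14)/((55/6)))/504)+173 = sqrt(330)/1540+173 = 173.01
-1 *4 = -4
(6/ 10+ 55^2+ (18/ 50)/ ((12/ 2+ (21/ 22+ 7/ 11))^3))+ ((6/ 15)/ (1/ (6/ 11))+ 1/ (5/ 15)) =3879318423427/ 1280802325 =3028.82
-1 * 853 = -853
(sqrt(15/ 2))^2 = 15/ 2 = 7.50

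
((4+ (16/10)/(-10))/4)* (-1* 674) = -16176/25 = -647.04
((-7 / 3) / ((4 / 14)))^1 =-49 / 6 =-8.17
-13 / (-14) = 13 / 14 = 0.93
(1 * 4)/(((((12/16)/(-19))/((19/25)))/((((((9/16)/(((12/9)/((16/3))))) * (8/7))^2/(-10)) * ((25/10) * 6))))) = 935712/1225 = 763.85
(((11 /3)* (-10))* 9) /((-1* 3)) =110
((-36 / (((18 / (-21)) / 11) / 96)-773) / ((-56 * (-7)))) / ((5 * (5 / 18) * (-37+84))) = 392211 / 230300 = 1.70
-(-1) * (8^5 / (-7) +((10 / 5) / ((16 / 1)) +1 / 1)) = -4680.02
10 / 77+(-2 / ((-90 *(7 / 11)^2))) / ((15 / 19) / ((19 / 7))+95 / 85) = 35396947 / 209660220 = 0.17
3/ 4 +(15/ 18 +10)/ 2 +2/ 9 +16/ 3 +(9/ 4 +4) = 647/ 36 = 17.97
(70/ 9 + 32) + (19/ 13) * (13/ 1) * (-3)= -17.22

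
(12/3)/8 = 1/2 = 0.50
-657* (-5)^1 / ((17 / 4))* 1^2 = 772.94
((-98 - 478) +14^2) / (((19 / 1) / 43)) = -860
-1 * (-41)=41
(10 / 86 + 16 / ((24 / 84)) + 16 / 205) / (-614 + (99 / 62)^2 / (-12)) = -0.09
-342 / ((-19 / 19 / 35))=11970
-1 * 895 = -895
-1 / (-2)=1 / 2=0.50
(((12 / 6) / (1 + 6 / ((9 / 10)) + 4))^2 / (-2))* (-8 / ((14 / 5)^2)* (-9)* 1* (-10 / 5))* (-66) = -42768 / 2401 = -17.81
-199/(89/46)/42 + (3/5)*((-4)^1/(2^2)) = -28492/9345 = -3.05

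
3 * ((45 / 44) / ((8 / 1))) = 135 / 352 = 0.38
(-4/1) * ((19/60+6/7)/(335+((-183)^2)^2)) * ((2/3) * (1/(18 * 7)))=-493/22256434534320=-0.00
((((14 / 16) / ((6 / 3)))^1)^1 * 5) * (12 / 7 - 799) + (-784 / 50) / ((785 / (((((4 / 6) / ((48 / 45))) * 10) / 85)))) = -1861962693 / 1067600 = -1744.06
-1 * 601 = -601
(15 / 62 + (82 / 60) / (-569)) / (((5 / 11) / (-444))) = -103177756 / 440975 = -233.98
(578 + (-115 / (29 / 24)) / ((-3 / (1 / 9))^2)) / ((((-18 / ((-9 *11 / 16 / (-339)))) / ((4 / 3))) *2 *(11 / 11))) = -22397353 / 57334392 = -0.39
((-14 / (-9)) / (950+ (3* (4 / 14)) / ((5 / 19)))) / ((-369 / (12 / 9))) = -0.00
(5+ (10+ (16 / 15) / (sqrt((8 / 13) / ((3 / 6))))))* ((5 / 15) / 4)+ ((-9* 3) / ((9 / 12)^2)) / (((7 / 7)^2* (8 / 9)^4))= -19363 / 256+ sqrt(13) / 45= -75.56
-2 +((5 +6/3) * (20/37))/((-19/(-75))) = 9094/703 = 12.94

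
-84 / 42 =-2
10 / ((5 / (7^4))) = 4802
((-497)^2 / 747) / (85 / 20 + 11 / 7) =6916252 / 121761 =56.80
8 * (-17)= -136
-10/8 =-5/4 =-1.25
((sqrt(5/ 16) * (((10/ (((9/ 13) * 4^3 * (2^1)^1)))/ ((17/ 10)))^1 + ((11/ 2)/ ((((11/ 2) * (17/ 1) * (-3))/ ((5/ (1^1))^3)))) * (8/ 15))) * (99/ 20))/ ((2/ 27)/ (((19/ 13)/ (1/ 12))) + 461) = -20568735 * sqrt(5)/ 6175361792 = -0.01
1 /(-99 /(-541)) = 541 /99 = 5.46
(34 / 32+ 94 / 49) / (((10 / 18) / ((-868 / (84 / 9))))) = -1956069 / 3920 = -499.00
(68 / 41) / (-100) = -17 / 1025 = -0.02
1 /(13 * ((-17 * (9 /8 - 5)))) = 8 /6851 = 0.00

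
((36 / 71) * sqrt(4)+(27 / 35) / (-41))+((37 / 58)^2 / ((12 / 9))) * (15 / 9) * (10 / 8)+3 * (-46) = -136.37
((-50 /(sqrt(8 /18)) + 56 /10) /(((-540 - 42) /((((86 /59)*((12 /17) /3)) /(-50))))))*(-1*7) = 208894 /36484125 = 0.01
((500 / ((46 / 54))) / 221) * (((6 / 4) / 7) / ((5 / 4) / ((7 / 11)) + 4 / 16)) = 40500 / 157573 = 0.26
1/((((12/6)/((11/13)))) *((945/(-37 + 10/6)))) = -583/36855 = -0.02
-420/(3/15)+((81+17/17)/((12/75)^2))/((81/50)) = -39775/324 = -122.76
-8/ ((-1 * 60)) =2/ 15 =0.13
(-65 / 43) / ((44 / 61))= -3965 / 1892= -2.10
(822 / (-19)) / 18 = -137 / 57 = -2.40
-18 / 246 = -3 / 41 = -0.07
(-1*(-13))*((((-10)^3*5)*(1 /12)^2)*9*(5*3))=-121875 /2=-60937.50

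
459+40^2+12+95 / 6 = 12521 / 6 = 2086.83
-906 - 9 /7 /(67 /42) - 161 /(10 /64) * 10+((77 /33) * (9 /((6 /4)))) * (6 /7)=-750320 /67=-11198.81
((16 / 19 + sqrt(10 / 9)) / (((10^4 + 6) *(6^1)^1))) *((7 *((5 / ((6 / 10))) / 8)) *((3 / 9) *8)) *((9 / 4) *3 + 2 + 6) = 10325 / 2566539 + 10325 *sqrt(10) / 6483888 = 0.01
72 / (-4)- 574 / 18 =-449 / 9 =-49.89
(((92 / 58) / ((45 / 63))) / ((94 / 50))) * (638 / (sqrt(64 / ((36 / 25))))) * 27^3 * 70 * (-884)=-6471149204520 / 47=-137684025628.09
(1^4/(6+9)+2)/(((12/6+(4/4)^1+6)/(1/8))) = 31/1080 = 0.03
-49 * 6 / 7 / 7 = -6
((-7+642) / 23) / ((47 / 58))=36830 / 1081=34.07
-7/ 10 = -0.70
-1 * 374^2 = -139876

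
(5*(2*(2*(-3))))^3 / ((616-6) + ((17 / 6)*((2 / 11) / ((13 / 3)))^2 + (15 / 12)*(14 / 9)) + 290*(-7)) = 79505712000 / 521958889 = 152.32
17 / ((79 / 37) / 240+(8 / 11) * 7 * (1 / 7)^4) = 569572080 / 369107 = 1543.11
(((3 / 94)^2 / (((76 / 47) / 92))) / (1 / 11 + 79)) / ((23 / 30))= 99 / 103588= 0.00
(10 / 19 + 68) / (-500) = -0.14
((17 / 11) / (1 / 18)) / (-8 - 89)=-306 / 1067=-0.29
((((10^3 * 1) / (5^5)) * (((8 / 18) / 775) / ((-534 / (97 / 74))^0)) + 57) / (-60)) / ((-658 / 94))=0.14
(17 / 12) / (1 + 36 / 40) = 85 / 114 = 0.75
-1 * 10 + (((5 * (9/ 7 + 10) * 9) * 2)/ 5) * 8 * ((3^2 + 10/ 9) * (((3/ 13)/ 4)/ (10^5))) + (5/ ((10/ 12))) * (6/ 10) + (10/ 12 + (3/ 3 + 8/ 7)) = -1792523/ 525000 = -3.41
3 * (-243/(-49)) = 729/49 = 14.88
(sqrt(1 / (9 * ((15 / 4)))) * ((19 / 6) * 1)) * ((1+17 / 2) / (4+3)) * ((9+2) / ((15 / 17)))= 67507 * sqrt(15) / 28350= 9.22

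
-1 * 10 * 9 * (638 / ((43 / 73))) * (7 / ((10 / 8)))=-23473296 / 43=-545890.60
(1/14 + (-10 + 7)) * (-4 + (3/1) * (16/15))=82/35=2.34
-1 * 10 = -10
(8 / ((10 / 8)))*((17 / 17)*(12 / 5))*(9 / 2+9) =5184 / 25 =207.36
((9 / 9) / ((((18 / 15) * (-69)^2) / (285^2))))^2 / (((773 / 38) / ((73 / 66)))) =2824300421875 / 256984706484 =10.99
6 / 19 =0.32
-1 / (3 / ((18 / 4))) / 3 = -1 / 2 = -0.50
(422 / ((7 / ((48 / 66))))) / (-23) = -3376 / 1771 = -1.91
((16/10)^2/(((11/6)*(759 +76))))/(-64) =-6/229625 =-0.00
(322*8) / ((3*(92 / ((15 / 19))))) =140 / 19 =7.37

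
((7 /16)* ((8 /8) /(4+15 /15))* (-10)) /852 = -7 /6816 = -0.00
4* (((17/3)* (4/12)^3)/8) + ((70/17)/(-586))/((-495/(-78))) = 921619/8876142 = 0.10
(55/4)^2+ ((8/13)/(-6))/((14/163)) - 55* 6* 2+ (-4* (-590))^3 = 57414108145729/4368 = 13144255527.87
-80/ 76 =-20/ 19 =-1.05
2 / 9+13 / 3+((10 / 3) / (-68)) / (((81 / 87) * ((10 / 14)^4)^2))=812977021 / 215156250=3.78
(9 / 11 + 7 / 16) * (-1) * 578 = -63869 / 88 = -725.78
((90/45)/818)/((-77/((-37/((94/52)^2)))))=25012/69568037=0.00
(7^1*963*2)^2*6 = 1090585944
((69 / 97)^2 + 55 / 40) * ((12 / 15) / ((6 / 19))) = 2690153 / 564540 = 4.77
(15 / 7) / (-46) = -15 / 322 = -0.05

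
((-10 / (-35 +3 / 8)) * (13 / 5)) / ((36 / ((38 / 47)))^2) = 18772 / 49563333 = 0.00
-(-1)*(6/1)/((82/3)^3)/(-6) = -27/551368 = -0.00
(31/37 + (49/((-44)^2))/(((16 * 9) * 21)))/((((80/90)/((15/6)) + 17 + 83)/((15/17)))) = 648179275/87989310464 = 0.01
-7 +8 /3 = -13 /3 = -4.33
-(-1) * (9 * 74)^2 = 443556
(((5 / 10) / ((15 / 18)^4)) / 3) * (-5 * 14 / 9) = -336 / 125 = -2.69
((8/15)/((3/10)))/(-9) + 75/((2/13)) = 78943/162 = 487.30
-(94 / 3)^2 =-8836 / 9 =-981.78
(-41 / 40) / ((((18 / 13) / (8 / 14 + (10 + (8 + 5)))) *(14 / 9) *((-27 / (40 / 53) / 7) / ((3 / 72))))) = 29315 / 320544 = 0.09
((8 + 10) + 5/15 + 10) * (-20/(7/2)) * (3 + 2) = -809.52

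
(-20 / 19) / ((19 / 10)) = -200 / 361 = -0.55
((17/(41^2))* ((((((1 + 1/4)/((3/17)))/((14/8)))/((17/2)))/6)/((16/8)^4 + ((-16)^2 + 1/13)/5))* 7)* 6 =650/1296051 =0.00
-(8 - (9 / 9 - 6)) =-13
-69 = -69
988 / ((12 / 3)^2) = 61.75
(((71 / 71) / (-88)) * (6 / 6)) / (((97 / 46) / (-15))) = 345 / 4268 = 0.08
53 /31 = 1.71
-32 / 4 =-8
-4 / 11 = -0.36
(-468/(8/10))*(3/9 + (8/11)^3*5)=-1757145/1331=-1320.17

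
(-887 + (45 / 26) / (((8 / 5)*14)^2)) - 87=-317663131 / 326144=-974.00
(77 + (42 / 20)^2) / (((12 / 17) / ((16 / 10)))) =138397 / 750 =184.53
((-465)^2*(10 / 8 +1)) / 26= 1946025 / 104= 18711.78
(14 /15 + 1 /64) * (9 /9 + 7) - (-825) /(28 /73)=1813127 /840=2158.48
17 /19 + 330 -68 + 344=11531 /19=606.89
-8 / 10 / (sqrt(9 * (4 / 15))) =-2 * sqrt(15) / 15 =-0.52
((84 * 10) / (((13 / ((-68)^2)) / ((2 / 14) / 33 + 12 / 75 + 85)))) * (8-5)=54580660224 / 715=76336587.73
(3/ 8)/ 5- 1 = -37/ 40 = -0.92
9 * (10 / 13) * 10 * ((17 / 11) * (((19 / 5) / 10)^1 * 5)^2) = 55233 / 143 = 386.24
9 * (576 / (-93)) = -1728 / 31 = -55.74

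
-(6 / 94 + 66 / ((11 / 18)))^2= -25796241 / 2209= -11677.79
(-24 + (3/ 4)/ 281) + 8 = -17981/ 1124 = -16.00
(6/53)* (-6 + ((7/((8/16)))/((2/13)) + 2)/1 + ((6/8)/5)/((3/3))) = 5229/530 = 9.87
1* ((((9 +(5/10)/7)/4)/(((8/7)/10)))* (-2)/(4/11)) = -6985/64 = -109.14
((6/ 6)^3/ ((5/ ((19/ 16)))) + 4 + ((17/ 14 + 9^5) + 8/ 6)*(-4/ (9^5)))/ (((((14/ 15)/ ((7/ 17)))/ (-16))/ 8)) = -94173724/ 7026831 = -13.40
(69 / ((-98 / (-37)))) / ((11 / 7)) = 2553 / 154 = 16.58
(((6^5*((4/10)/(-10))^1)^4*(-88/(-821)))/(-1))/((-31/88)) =28313290959847686144/9941796875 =2847904791.84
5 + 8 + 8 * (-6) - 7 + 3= -39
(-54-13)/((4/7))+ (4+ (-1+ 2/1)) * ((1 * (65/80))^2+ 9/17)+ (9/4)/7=-110.98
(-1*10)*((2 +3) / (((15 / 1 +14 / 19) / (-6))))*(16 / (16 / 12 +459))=0.66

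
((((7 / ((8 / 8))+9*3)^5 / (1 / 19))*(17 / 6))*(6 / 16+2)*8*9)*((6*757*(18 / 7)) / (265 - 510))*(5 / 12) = -2849576735640816 / 343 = -8307803893996.55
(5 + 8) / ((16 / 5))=65 / 16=4.06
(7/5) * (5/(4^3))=7/64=0.11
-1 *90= -90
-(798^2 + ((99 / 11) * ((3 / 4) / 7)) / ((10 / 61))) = -178306767 / 280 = -636809.88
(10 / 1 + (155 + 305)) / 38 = 235 / 19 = 12.37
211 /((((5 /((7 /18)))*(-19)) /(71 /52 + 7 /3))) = -852229 /266760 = -3.19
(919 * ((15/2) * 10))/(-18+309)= 22975/97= 236.86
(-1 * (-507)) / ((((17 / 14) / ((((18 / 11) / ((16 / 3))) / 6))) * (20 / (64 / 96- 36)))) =-564291 / 14960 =-37.72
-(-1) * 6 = 6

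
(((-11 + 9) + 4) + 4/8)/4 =5/8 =0.62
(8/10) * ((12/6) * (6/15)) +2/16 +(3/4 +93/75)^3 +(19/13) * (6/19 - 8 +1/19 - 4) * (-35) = 603645599/1000000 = 603.65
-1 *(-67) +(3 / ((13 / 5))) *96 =2311 / 13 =177.77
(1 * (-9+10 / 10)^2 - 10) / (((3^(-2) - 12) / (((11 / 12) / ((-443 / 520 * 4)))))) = 57915 / 47401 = 1.22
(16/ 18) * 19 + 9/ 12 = 635/ 36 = 17.64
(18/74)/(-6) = -3/74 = -0.04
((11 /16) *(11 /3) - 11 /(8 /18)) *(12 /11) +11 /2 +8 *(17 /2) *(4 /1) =1013 /4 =253.25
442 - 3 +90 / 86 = 440.05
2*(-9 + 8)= -2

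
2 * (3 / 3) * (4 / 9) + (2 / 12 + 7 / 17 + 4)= 1673 / 306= 5.47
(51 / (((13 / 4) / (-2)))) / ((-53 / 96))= 39168 / 689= 56.85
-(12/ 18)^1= -2/ 3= -0.67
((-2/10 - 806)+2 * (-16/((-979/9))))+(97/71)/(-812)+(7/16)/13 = -805.87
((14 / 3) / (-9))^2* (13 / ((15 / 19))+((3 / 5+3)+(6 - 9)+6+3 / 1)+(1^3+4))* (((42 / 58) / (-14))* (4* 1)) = -182672 / 105705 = -1.73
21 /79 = 0.27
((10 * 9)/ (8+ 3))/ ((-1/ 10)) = -81.82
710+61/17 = 12131/17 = 713.59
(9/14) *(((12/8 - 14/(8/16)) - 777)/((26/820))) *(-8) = 11859660/91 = 130325.93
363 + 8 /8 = 364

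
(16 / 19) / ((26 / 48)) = 384 / 247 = 1.55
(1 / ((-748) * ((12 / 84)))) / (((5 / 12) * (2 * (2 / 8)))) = -42 / 935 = -0.04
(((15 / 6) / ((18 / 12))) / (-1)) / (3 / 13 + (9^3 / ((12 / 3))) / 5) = -1300 / 28611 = -0.05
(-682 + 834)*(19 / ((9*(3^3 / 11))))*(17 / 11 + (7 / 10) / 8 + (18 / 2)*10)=11979.41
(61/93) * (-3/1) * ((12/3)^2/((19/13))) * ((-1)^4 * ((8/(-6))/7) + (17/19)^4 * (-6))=140138071840/1611940449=86.94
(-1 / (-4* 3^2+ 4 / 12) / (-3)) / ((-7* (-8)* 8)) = -1 / 47936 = -0.00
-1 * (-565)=565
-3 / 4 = -0.75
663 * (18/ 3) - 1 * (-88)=4066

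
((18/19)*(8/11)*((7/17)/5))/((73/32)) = 32256/1296845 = 0.02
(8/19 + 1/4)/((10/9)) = 459/760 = 0.60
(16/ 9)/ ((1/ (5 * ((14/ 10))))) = 112/ 9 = 12.44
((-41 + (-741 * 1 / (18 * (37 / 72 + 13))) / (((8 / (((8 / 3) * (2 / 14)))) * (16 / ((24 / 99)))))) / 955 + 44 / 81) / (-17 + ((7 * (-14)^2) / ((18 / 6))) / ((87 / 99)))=84081278789 / 84608708229045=0.00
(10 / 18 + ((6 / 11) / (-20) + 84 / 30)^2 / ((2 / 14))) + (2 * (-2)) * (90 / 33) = 189323 / 4356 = 43.46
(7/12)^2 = 49/144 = 0.34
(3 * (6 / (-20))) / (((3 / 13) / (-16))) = 312 / 5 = 62.40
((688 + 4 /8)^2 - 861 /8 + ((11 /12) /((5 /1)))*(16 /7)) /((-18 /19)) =-7563843703 /15120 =-500254.21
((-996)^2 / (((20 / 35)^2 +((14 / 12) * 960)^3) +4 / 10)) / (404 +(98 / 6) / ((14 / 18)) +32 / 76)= 0.00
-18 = -18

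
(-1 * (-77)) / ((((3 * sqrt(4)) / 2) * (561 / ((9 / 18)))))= 7 / 306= 0.02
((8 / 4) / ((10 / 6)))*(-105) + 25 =-101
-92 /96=-23 /24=-0.96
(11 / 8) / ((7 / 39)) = 429 / 56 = 7.66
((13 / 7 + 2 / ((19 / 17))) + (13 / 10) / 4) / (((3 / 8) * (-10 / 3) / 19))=-21129 / 350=-60.37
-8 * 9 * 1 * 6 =-432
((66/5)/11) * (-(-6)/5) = 1.44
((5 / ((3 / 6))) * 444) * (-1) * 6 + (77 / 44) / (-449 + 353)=-10229767 / 384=-26640.02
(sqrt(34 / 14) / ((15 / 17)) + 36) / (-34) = -18 / 17-sqrt(119) / 210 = -1.11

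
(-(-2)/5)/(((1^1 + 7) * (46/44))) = 11/230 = 0.05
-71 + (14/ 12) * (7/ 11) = -70.26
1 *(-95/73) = -95/73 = -1.30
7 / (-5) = -1.40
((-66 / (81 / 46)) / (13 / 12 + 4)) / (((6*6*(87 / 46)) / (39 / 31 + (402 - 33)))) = -178107952 / 4441959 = -40.10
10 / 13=0.77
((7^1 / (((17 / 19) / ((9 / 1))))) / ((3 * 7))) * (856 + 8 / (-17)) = 829008 / 289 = 2868.54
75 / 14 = 5.36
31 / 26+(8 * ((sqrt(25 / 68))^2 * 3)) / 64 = 9407 / 7072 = 1.33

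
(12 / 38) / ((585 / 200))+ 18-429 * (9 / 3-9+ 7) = -304471 / 741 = -410.89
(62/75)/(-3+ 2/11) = -22/75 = -0.29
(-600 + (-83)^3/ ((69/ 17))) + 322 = -9739561/ 69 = -141153.06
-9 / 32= -0.28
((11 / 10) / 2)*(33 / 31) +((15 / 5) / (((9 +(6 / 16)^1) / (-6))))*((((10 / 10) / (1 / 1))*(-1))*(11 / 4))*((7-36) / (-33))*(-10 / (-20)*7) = 52159 / 3100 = 16.83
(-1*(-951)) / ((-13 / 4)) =-3804 / 13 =-292.62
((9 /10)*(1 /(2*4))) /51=3 /1360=0.00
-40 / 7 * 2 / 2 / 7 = -40 / 49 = -0.82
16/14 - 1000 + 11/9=-997.63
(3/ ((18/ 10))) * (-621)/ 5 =-207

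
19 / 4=4.75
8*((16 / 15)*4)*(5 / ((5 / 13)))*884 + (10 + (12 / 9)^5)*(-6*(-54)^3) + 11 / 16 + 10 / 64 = 6634278293 / 480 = 13821413.11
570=570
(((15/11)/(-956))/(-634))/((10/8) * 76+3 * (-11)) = 0.00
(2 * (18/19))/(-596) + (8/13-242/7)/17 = -8761713/4379557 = -2.00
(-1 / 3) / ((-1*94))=1 / 282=0.00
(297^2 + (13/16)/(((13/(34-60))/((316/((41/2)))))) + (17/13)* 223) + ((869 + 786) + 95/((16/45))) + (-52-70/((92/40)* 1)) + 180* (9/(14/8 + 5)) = 17761882553/196144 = 90555.32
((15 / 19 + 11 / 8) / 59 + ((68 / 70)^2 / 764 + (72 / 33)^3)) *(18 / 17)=262013738288733 / 23738979025300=11.04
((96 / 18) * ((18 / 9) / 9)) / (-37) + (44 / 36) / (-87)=-445 / 9657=-0.05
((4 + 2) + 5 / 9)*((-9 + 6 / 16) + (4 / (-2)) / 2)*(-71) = 322553 / 72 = 4479.90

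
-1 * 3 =-3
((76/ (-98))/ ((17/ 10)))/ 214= -190/ 89131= -0.00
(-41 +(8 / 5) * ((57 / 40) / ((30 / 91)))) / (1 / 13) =-110773 / 250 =-443.09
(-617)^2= 380689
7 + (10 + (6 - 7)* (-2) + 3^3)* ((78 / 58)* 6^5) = 407844.79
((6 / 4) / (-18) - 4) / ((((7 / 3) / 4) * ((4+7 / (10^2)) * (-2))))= 350 / 407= 0.86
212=212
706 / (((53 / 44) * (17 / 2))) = 68.95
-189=-189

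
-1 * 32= -32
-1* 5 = -5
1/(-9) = -1/9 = -0.11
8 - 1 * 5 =3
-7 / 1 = -7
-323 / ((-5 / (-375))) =-24225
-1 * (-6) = 6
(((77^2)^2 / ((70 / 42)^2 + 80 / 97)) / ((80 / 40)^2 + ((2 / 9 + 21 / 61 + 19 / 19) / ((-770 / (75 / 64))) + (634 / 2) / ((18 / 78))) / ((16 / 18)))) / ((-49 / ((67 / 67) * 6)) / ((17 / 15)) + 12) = 73801920876913152 / 56179212952525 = 1313.69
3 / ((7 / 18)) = 54 / 7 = 7.71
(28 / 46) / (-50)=-7 / 575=-0.01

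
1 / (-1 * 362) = -1 / 362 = -0.00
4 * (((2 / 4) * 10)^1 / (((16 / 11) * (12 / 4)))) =55 / 12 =4.58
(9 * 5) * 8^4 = 184320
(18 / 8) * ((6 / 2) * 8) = 54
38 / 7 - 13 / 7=25 / 7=3.57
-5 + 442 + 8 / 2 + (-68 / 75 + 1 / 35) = 231064 / 525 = 440.12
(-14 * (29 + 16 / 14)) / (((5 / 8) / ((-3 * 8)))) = 81024 / 5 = 16204.80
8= 8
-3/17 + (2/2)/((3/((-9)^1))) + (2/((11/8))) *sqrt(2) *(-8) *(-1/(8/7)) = -54/17 + 112 *sqrt(2)/11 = 11.22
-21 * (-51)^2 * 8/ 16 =-54621/ 2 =-27310.50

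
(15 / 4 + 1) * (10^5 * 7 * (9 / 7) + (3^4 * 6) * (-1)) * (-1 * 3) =-25636149 / 2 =-12818074.50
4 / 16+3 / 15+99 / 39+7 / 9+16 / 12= 11933 / 2340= 5.10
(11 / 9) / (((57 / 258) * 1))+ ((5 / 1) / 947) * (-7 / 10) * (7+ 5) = 888680 / 161937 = 5.49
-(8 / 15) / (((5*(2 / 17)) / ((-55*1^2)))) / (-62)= -0.80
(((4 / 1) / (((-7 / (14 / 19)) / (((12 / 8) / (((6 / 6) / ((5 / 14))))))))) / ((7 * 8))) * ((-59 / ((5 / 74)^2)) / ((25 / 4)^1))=969252 / 116375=8.33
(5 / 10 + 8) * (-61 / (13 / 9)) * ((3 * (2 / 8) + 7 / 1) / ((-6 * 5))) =96441 / 1040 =92.73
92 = 92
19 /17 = 1.12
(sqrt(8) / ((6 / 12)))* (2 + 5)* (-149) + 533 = 533 - 4172* sqrt(2) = -5367.10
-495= -495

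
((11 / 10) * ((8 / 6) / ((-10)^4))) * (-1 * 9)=-33 / 25000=-0.00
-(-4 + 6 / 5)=14 / 5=2.80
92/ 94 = 46/ 47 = 0.98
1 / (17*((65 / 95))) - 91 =-20092 / 221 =-90.91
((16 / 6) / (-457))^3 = -512 / 2576987811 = -0.00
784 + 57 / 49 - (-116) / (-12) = 113998 / 147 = 775.50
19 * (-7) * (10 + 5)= -1995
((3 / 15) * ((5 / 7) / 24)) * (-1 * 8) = -0.05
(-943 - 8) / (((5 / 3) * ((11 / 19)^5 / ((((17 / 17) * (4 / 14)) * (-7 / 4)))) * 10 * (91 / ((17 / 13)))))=120093277599 / 19052333300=6.30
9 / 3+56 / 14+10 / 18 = 68 / 9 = 7.56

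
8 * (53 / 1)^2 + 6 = 22478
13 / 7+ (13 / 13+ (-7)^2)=363 / 7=51.86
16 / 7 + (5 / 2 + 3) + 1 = 123 / 14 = 8.79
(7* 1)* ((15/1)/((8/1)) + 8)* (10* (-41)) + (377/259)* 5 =-29353995/1036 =-28333.97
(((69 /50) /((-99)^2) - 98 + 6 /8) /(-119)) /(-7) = -31771529 /272141100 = -0.12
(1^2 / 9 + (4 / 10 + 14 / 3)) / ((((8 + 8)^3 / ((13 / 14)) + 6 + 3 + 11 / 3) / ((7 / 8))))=21203 / 20703120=0.00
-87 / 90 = -0.97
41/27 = 1.52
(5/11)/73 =5/803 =0.01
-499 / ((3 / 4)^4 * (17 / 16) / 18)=-4087808 / 153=-26717.70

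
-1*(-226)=226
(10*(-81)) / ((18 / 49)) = -2205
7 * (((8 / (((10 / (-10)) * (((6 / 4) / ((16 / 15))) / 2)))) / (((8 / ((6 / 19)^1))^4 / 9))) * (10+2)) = -13608 / 651605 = -0.02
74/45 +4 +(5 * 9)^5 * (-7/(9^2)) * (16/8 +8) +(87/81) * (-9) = -7176093931/45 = -159468754.02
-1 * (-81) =81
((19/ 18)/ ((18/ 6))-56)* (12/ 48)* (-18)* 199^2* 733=87227736665/ 12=7268978055.42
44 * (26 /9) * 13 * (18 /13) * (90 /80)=2574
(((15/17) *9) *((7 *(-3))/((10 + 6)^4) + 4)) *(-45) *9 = -843033825/65536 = -12863.68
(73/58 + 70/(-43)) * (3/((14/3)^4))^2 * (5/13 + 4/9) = -586140057/47848032773632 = -0.00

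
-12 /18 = -2 /3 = -0.67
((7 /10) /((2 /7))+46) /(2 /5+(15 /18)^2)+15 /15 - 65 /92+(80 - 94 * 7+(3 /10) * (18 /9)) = -48285733 /90620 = -532.84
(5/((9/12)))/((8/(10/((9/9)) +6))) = 40/3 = 13.33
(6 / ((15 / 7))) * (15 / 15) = 14 / 5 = 2.80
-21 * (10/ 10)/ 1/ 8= -21/ 8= -2.62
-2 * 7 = -14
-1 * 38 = -38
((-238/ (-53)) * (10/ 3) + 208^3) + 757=1430949751/ 159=8999683.97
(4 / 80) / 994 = 1 / 19880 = 0.00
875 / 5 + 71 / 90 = 15821 / 90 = 175.79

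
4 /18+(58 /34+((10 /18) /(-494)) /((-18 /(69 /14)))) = 12243275 /6348888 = 1.93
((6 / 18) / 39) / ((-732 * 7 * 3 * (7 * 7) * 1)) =-1 / 88127676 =-0.00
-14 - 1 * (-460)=446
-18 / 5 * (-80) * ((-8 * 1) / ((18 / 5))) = -640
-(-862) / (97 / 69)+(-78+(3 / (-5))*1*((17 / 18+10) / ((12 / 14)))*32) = 1265936 / 4365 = 290.02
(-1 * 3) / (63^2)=-0.00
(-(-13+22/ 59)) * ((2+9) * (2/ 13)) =16390/ 767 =21.37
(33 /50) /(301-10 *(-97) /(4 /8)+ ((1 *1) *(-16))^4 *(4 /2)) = 33 /6665650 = 0.00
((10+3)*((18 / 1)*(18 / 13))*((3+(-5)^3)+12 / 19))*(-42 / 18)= 1743336 / 19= 91754.53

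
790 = 790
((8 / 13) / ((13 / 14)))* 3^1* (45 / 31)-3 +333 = 1743990 / 5239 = 332.89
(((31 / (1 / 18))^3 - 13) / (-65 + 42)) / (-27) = 173741099 / 621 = 279776.33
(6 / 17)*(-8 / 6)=-8 / 17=-0.47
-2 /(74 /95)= -95 /37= -2.57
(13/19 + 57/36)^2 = 267289/51984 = 5.14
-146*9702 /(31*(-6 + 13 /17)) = 24080364 /2759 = 8727.93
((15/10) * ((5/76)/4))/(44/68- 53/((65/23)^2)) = -1077375/261533632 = -0.00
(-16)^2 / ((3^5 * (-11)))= -256 / 2673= -0.10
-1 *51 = -51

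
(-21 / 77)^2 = 0.07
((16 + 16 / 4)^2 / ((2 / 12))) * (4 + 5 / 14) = 73200 / 7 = 10457.14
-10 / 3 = -3.33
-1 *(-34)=34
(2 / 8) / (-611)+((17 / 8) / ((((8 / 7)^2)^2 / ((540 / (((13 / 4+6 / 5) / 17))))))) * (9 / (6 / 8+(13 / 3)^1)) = 7726782917363 / 1698364928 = 4549.54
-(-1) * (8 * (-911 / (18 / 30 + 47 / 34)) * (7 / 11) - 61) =-8898847 / 3707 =-2400.55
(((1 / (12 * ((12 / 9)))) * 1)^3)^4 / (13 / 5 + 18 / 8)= 5 / 6825768185233408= 0.00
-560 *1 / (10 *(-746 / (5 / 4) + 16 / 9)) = 315 / 3347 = 0.09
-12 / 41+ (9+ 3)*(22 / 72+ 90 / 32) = 18265 / 492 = 37.12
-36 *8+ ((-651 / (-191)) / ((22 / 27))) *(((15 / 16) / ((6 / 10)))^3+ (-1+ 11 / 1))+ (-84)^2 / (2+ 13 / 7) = 1599.12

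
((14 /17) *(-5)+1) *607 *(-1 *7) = 225197 /17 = 13246.88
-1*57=-57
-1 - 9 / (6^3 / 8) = -4 / 3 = -1.33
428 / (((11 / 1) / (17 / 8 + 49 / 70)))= 12091 / 110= 109.92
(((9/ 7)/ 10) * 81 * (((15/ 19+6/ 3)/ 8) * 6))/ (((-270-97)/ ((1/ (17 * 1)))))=-115911/ 33191480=-0.00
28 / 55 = 0.51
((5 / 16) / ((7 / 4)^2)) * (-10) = -50 / 49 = -1.02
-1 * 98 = -98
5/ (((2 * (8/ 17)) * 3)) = 85/ 48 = 1.77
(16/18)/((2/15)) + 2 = 26/3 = 8.67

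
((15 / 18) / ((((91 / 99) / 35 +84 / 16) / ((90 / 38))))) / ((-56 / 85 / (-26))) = 41023125 / 2778902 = 14.76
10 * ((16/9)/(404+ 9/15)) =800/18207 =0.04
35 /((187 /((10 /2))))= 175 /187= 0.94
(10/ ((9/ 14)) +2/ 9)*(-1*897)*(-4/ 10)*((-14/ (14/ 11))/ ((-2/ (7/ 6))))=1634633/ 45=36325.18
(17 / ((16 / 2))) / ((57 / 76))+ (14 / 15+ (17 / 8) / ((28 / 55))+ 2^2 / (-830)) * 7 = 1535899 / 39840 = 38.55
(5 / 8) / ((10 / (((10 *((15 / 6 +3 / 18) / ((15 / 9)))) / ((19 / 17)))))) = 17 / 19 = 0.89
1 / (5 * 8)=1 / 40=0.02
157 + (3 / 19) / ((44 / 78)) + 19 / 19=66161 / 418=158.28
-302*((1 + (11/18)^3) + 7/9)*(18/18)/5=-121.16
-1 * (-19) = 19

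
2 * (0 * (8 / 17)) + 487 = 487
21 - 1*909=-888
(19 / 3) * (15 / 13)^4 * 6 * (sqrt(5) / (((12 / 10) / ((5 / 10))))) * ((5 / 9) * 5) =4453125 * sqrt(5) / 57122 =174.32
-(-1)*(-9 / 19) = -9 / 19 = -0.47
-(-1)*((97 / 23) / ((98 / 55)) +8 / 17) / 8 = 108727 / 306544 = 0.35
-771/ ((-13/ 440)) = 339240/ 13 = 26095.38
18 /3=6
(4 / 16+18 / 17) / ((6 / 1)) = 89 / 408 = 0.22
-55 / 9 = -6.11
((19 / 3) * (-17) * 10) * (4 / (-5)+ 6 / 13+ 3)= -111758 / 39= -2865.59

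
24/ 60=2/ 5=0.40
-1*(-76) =76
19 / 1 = 19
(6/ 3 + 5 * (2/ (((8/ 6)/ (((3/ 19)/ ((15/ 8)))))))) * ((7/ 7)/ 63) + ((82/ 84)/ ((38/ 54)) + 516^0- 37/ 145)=754597/ 347130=2.17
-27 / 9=-3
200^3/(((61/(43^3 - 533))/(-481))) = -303891952000000/61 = -4981835278688.52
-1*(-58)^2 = -3364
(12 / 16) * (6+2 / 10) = 93 / 20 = 4.65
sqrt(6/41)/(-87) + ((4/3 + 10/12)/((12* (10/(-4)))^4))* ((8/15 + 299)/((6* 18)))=58409/7873200000 - sqrt(246)/3567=-0.00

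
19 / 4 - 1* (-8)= 51 / 4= 12.75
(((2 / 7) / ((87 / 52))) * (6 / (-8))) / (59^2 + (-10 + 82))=-26 / 721259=-0.00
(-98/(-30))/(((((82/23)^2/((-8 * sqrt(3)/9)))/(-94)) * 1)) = 4873148 * sqrt(3)/226935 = 37.19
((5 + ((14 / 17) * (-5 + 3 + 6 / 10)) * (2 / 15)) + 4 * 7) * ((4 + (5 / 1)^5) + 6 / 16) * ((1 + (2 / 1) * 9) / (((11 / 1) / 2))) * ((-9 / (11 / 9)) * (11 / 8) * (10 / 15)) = -35856674163 / 14960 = -2396836.51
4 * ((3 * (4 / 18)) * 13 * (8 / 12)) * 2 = 416 / 9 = 46.22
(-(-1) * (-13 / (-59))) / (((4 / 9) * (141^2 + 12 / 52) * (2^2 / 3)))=1521 / 81327488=0.00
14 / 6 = 7 / 3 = 2.33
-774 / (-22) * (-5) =-1935 / 11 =-175.91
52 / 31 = 1.68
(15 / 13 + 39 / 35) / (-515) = -1032 / 234325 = -0.00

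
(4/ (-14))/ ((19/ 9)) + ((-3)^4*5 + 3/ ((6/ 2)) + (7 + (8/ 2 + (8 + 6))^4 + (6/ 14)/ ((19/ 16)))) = 14016767/ 133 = 105389.23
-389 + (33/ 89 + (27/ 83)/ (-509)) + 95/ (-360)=-105280837685/ 270718776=-388.89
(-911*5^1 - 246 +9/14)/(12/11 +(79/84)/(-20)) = -88710600/19291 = -4598.55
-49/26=-1.88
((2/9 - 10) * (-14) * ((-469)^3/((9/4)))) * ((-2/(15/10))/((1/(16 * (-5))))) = -162681888624640/243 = -669472792693.99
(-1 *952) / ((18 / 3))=-476 / 3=-158.67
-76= -76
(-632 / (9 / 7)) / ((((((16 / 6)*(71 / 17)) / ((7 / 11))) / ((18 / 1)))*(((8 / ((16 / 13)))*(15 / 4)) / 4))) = -4211648 / 50765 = -82.96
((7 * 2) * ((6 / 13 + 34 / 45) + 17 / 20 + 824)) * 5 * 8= 54123916 / 117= 462597.57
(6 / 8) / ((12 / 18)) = 9 / 8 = 1.12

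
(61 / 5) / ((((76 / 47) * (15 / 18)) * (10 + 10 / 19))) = 0.86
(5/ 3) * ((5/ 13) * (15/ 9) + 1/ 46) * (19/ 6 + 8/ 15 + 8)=1189/ 92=12.92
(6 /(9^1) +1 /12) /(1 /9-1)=-0.84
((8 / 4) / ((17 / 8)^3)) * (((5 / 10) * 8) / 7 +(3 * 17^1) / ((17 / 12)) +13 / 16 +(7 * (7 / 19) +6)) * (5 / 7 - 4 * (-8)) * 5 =7167443520 / 4574003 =1567.00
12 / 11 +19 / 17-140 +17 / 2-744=-873.29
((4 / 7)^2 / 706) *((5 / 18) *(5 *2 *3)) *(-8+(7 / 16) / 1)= -3025 / 103782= -0.03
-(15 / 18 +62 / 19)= -467 / 114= -4.10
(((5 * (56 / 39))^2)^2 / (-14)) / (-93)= 439040000 / 215150013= 2.04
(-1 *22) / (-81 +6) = 22 / 75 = 0.29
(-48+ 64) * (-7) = -112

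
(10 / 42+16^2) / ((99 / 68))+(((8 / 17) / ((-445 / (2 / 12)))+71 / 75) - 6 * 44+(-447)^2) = 15705769530754 / 78638175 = 199721.95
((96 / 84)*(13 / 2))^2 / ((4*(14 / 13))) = 12.81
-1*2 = -2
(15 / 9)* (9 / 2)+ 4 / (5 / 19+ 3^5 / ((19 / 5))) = 4613 / 610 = 7.56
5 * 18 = 90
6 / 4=3 / 2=1.50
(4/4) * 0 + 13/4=13/4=3.25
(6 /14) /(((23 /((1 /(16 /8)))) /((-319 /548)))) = -0.01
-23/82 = -0.28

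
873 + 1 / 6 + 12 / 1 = 5311 / 6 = 885.17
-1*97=-97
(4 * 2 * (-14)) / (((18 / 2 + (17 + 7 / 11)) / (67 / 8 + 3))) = -14014 / 293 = -47.83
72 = 72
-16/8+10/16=-11/8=-1.38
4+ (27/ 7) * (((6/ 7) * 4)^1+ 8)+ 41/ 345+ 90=2336279/ 16905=138.20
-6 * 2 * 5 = -60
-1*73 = -73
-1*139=-139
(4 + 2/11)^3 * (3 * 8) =2336064/1331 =1755.12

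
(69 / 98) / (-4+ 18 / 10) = -345 / 1078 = -0.32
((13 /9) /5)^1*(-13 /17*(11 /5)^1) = -1859 /3825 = -0.49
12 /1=12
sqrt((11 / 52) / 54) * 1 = sqrt(858) / 468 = 0.06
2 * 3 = 6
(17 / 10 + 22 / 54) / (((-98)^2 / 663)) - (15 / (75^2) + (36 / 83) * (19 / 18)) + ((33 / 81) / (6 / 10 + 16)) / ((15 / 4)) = -4979316553 / 16141923000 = -0.31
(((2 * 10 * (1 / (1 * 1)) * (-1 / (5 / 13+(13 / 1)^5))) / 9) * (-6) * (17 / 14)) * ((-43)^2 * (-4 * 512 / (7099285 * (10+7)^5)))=-98455552 / 6010217036312900859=-0.00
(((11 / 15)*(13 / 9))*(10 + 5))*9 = 143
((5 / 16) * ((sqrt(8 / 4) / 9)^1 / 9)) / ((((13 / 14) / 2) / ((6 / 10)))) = 7 * sqrt(2) / 1404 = 0.01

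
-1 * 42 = -42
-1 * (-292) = 292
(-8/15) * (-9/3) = 8/5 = 1.60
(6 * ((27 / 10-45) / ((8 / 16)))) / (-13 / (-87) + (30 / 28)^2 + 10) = -43277976 / 963215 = -44.93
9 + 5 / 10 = 19 / 2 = 9.50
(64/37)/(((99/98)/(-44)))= -25088/333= -75.34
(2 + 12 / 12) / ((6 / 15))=15 / 2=7.50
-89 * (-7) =623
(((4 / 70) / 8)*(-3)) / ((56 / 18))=-0.01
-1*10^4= -10000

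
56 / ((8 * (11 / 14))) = 98 / 11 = 8.91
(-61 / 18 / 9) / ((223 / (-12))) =122 / 6021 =0.02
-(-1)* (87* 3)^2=68121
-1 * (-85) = 85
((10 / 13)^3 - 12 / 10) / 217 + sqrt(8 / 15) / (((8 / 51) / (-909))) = -15453*sqrt(30) / 20 - 8182 / 2383745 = -4231.98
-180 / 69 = -60 / 23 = -2.61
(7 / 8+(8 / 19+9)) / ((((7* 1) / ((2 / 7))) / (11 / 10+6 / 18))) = 13459 / 22344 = 0.60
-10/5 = -2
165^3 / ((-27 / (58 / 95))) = -1929950 / 19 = -101576.32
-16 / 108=-4 / 27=-0.15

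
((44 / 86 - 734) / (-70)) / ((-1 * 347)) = -3154 / 104447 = -0.03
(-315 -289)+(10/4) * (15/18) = -7223/12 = -601.92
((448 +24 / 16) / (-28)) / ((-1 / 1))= 899 / 56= 16.05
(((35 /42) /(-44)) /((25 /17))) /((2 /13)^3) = -37349 /10560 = -3.54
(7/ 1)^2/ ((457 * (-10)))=-49/ 4570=-0.01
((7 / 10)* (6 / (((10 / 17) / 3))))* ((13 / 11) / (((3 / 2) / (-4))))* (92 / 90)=-284648 / 4125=-69.01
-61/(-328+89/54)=3294/17623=0.19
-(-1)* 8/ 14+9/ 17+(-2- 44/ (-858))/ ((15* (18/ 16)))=617363/ 626535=0.99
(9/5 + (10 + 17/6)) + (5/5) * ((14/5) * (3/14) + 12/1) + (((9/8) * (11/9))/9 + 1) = 10219/360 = 28.39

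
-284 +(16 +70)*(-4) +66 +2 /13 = -7304 /13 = -561.85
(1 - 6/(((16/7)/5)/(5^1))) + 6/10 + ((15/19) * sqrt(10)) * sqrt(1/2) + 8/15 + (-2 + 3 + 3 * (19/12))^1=-55.98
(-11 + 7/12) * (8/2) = -125/3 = -41.67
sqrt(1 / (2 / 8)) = 2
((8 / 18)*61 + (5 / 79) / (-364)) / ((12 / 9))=7016419 / 345072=20.33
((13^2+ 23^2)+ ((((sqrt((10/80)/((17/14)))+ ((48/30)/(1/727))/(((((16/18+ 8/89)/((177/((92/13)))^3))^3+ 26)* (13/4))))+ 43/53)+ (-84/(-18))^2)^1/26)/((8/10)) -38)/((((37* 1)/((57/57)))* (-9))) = -396583562833149608599058097900435513278585596363/199565939247456861395442018478445043240287331048 -5* sqrt(119)/1177488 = -1.99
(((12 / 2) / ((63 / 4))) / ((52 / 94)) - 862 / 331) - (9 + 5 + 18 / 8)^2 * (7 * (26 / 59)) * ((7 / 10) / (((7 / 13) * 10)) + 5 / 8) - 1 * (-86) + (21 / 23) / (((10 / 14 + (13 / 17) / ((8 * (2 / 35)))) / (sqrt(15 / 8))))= -181153078007 / 341210688 + 3332 * sqrt(30) / 34845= -530.39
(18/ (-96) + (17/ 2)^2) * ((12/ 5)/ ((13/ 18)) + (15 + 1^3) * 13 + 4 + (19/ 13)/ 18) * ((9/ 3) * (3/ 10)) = 290582519/ 20800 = 13970.31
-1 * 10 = -10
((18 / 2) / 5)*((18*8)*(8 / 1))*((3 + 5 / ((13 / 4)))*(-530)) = -64841472 / 13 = -4987805.54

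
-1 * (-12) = 12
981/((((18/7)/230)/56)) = 4913720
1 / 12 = 0.08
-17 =-17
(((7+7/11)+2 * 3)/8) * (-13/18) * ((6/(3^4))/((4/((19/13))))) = -475/14256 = -0.03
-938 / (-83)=938 / 83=11.30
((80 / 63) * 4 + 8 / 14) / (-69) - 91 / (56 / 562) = -15881015 / 17388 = -913.33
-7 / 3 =-2.33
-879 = -879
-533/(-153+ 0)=533/153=3.48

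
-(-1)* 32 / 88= 4 / 11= 0.36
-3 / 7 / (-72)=1 / 168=0.01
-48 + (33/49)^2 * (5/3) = -113433/2401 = -47.24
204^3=8489664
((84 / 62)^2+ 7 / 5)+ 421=2038452 / 4805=424.24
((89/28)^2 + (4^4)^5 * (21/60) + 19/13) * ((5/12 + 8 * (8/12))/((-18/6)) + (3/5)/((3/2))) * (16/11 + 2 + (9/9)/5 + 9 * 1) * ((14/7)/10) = -568715792414460349/385000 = -1477183876401.20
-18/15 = -6/5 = -1.20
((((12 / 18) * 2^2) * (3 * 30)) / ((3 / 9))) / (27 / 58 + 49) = 41760 / 2869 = 14.56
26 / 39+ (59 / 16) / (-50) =1423 / 2400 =0.59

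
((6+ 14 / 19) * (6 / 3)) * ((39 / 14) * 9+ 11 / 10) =234496 / 665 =352.63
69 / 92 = 3 / 4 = 0.75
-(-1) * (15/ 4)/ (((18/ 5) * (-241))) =-25/ 5784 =-0.00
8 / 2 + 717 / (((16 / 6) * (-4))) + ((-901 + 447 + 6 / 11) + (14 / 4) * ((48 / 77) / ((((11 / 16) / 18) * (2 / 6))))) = -1337007 / 3872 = -345.30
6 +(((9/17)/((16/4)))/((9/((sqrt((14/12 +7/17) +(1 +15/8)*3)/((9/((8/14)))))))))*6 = 6.02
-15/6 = -5/2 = -2.50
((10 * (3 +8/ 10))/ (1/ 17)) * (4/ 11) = 2584/ 11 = 234.91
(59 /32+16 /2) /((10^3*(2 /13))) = 819 /12800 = 0.06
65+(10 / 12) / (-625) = 48749 / 750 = 65.00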